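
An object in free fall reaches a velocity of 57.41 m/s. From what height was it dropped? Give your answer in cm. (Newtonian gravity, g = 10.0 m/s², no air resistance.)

h = v² / (2g) = 57.41² / (2 × 10.0) = 164.795 m
h = 164.795 m / 0.01 = 16480 cm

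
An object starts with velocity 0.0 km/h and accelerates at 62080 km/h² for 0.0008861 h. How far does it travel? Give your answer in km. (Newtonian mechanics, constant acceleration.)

v₀ = 0.0 km/h × 0.2777777777777778 = 0.0 m/s
a = 62080 km/h² × 7.716049382716049e-05 = 4.79012 m/s²
t = 0.0008861 h × 3600.0 = 3.18996 s
d = v₀ × t + ½ × a × t² = 0.0 × 3.18996 + 0.5 × 4.79012 × 3.18996² = 24.3718 m
d = 24.3718 m / 1000.0 = 0.02437 km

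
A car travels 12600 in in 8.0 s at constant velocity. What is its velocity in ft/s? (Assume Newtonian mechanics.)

d = 12600 in × 0.0254 = 320.04 m
v = d / t = 320.04 / 8.0 = 40.005 m/s
v = 40.005 m/s / 0.3048 = 131.2 ft/s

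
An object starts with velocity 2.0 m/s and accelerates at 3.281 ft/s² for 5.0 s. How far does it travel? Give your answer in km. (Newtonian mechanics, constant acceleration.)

a = 3.281 ft/s² × 0.3048 = 1.00005 m/s²
d = v₀ × t + ½ × a × t² = 2.0 × 5.0 + 0.5 × 1.00005 × 5.0² = 22.5006 m
d = 22.5006 m / 1000.0 = 0.0225 km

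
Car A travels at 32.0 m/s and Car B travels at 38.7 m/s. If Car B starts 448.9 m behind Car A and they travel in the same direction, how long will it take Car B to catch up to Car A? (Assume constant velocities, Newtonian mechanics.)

Relative speed: v_rel = 38.7 - 32.0 = 6.7 m/s
Time to catch: t = d₀/v_rel = 448.9/6.7 = 67.0 s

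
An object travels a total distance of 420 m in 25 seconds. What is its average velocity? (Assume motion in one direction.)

v_avg = Δd / Δt = 420 / 25 = 16.8 m/s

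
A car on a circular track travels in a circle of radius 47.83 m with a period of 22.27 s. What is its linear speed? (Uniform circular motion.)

v = 2πr/T = 2π×47.83/22.27 = 13.49 m/s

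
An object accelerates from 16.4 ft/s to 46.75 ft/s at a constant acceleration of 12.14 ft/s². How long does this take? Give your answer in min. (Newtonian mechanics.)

v₀ = 16.4 ft/s × 0.3048 = 4.99872 m/s
v = 46.75 ft/s × 0.3048 = 14.2494 m/s
a = 12.14 ft/s² × 0.3048 = 3.70027 m/s²
t = (v - v₀) / a = (14.2494 - 4.99872) / 3.70027 = 2.5 s
t = 2.5 s / 60.0 = 0.04167 min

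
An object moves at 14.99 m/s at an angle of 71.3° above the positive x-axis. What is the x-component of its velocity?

vₓ = v cos(θ) = 14.99 × cos(71.3°) = 4.81 m/s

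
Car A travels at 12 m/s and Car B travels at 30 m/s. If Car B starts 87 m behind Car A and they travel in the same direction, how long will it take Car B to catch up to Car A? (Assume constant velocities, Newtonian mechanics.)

Relative speed: v_rel = 30 - 12 = 18 m/s
Time to catch: t = d₀/v_rel = 87/18 = 4.83 s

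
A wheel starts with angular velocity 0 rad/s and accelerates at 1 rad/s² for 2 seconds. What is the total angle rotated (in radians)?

θ = ω₀t + ½αt² = 0×2 + ½×1×2² = 2.0 rad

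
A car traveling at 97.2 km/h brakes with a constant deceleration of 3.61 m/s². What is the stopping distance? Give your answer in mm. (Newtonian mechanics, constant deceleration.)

v₀ = 97.2 km/h × 0.2777777777777778 = 27.0 m/s
d = v₀² / (2a) = 27.0² / (2 × 3.61) = 729.0 / 7.22 = 100.97 m
d = 100.97 m / 0.001 = 101000 mm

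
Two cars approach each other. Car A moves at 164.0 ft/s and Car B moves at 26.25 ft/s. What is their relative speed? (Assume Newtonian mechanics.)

v_rel = v_A + v_B = 164.0 + 26.25 = 190.25 ft/s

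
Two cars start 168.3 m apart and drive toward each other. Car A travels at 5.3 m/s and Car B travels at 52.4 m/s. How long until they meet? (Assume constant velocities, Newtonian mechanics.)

Combined speed: v_combined = 5.3 + 52.4 = 57.7 m/s
Time to meet: t = d/v_combined = 168.3/57.7 = 2.92 s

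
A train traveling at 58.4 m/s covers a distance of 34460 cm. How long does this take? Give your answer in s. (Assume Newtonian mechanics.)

d = 34460 cm × 0.01 = 344.6 m
t = d / v = 344.6 / 58.4 = 5.901 s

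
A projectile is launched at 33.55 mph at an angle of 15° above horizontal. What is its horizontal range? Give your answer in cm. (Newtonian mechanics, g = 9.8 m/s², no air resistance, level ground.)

v₀ = 33.55 mph × 0.44704 = 14.9982 m/s
R = v₀² × sin(2θ) / g = 14.9982² × sin(2 × 15°) / 9.8 = 224.946 × 0.5 / 9.8 = 11.4768 m
R = 11.4768 m / 0.01 = 1148 cm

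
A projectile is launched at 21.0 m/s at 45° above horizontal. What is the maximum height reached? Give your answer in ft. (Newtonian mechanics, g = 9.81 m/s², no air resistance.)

H = v₀² × sin²(θ) / (2g) = 21.0² × sin(45°)² / (2 × 9.81) = 441.0 × 0.5 / 19.62 = 11.2385 m
H = 11.2385 m / 0.3048 = 36.87 ft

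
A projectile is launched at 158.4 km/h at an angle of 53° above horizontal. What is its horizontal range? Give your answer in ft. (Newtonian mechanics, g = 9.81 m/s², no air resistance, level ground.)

v₀ = 158.4 km/h × 0.2777777777777778 = 44.0 m/s
R = v₀² × sin(2θ) / g = 44.0² × sin(2 × 53°) / 9.81 = 1936.0 × 0.961262 / 9.81 = 189.705 m
R = 189.705 m / 0.3048 = 622.4 ft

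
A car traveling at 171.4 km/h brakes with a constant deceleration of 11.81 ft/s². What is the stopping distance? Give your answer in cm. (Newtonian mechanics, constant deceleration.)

v₀ = 171.4 km/h × 0.2777777777777778 = 47.6111 m/s
a = 11.81 ft/s² × 0.3048 = 3.59969 m/s²
d = v₀² / (2a) = 47.6111² / (2 × 3.59969) = 2266.82 / 7.19938 = 314.863 m
d = 314.863 m / 0.01 = 31490 cm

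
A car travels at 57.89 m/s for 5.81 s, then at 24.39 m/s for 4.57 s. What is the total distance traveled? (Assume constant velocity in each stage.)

d₁ = v₁t₁ = 57.89 × 5.81 = 336.3409 m
d₂ = v₂t₂ = 24.39 × 4.57 = 111.4623 m
d_total = 336.3409 + 111.4623 = 447.8 m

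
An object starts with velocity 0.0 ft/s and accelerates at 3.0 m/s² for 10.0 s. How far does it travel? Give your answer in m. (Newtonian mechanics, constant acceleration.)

v₀ = 0.0 ft/s × 0.3048 = 0.0 m/s
d = v₀ × t + ½ × a × t² = 0.0 × 10.0 + 0.5 × 3.0 × 10.0² = 150.0 m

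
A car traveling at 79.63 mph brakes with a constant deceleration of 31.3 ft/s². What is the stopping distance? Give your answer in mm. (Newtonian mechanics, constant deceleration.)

v₀ = 79.63 mph × 0.44704 = 35.5978 m/s
a = 31.3 ft/s² × 0.3048 = 9.54024 m/s²
d = v₀² / (2a) = 35.5978² / (2 × 9.54024) = 1267.2 / 19.0805 = 66.4134 m
d = 66.4134 m / 0.001 = 66410 mm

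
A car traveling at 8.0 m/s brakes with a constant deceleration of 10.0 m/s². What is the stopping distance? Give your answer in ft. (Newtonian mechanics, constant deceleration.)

d = v₀² / (2a) = 8.0² / (2 × 10.0) = 64.0 / 20.0 = 3.2 m
d = 3.2 m / 0.3048 = 10.5 ft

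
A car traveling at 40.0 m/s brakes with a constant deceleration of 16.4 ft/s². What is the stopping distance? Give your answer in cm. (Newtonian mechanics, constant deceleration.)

a = 16.4 ft/s² × 0.3048 = 4.99872 m/s²
d = v₀² / (2a) = 40.0² / (2 × 4.99872) = 1600.0 / 9.99744 = 160.041 m
d = 160.041 m / 0.01 = 16000 cm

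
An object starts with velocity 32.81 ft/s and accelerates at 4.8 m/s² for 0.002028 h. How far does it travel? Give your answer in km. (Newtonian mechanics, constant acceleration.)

v₀ = 32.81 ft/s × 0.3048 = 10.0005 m/s
t = 0.002028 h × 3600.0 = 7.3008 s
d = v₀ × t + ½ × a × t² = 10.0005 × 7.3008 + 0.5 × 4.8 × 7.3008² = 200.936 m
d = 200.936 m / 1000.0 = 0.2009 km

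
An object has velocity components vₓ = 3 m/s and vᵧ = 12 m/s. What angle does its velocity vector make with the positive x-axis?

θ = arctan(vᵧ/vₓ) = arctan(12/3) = 75.96°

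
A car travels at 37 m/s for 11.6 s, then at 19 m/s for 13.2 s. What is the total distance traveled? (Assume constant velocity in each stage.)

d₁ = v₁t₁ = 37 × 11.6 = 429.2 m
d₂ = v₂t₂ = 19 × 13.2 = 250.8 m
d_total = 429.2 + 250.8 = 680.0 m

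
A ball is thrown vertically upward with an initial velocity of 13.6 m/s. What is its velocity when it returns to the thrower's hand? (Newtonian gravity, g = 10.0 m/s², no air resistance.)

By conservation of energy (no air resistance), the ball returns to the throw height with the same speed as launch, but directed downward.
|v_ground| = v₀ = 13.6 m/s
v_ground = 13.6 m/s (downward)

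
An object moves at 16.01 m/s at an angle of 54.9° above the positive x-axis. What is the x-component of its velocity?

vₓ = v cos(θ) = 16.01 × cos(54.9°) = 9.21 m/s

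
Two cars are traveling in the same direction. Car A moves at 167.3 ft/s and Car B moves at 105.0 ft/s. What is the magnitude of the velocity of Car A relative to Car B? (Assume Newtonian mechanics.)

v_rel = |v_A - v_B| = |167.3 - 105.0| = 62.3 ft/s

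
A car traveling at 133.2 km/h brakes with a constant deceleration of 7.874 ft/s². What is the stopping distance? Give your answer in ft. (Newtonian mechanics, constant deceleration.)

v₀ = 133.2 km/h × 0.2777777777777778 = 37.0 m/s
a = 7.874 ft/s² × 0.3048 = 2.4 m/s²
d = v₀² / (2a) = 37.0² / (2 × 2.4) = 1369.0 / 4.8 = 285.208 m
d = 285.208 m / 0.3048 = 935.7 ft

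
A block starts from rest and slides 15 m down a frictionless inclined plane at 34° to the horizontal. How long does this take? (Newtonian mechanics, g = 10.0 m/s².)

a = g sin(θ) = 10.0 × sin(34°) = 5.5919 m/s²
t = √(2d/a) = √(2 × 15 / 5.5919) = 2.32 s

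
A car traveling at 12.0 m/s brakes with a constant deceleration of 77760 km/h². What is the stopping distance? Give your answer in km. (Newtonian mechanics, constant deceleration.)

a = 77760 km/h² × 7.716049382716049e-05 = 6.0 m/s²
d = v₀² / (2a) = 12.0² / (2 × 6.0) = 144.0 / 12.0 = 12.0 m
d = 12.0 m / 1000.0 = 0.012 km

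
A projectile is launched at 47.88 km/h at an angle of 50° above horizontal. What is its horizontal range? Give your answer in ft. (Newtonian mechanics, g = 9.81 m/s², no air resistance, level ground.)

v₀ = 47.88 km/h × 0.2777777777777778 = 13.3 m/s
R = v₀² × sin(2θ) / g = 13.3² × sin(2 × 50°) / 9.81 = 176.89 × 0.984808 / 9.81 = 17.7577 m
R = 17.7577 m / 0.3048 = 58.26 ft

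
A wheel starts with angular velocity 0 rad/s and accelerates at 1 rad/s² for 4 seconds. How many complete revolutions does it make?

θ = ω₀t + ½αt² = 0×4 + ½×1×4² = 8.0 rad
Total revolutions = θ/(2π) = 8.0/(2π) = 1.27
Complete revolutions = ⌊1.27⌋ = 1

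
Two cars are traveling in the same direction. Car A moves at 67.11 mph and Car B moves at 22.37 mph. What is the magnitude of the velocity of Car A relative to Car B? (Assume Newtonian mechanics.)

v_rel = |v_A - v_B| = |67.11 - 22.37| = 44.74 mph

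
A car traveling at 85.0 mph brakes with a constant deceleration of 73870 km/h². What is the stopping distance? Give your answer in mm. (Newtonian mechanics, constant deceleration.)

v₀ = 85.0 mph × 0.44704 = 37.9984 m/s
a = 73870 km/h² × 7.716049382716049e-05 = 5.69985 m/s²
d = v₀² / (2a) = 37.9984² / (2 × 5.69985) = 1443.88 / 11.3997 = 126.659 m
d = 126.659 m / 0.001 = 126700 mm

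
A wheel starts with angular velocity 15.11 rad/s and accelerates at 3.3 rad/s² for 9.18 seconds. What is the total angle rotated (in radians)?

θ = ω₀t + ½αt² = 15.11×9.18 + ½×3.3×9.18² = 277.76 rad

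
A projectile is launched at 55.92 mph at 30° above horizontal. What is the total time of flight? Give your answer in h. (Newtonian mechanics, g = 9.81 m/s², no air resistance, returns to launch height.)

v₀ = 55.92 mph × 0.44704 = 24.9985 m/s
T = 2 × v₀ × sin(θ) / g = 2 × 24.9985 × sin(30°) / 9.81 = 2 × 24.9985 × 0.5 / 9.81 = 2.54827 s
T = 2.54827 s / 3600.0 = 0.0007079 h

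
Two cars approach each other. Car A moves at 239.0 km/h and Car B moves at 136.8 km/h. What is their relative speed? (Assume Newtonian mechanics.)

v_rel = v_A + v_B = 239.0 + 136.8 = 375.8 km/h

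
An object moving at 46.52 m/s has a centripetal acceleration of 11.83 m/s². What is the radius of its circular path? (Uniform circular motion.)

r = v²/a_c = 46.52²/11.83 = 182.93 m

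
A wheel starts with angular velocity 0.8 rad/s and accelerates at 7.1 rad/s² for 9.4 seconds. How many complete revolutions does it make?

θ = ω₀t + ½αt² = 0.8×9.4 + ½×7.1×9.4² = 321.198 rad
Total revolutions = θ/(2π) = 321.198/(2π) = 51.12
Complete revolutions = ⌊51.12⌋ = 51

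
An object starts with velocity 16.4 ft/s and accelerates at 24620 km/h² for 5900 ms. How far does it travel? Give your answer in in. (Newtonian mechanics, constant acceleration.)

v₀ = 16.4 ft/s × 0.3048 = 4.99872 m/s
a = 24620 km/h² × 7.716049382716049e-05 = 1.89969 m/s²
t = 5900 ms × 0.001 = 5.9 s
d = v₀ × t + ½ × a × t² = 4.99872 × 5.9 + 0.5 × 1.89969 × 5.9² = 62.5566 m
d = 62.5566 m / 0.0254 = 2463 in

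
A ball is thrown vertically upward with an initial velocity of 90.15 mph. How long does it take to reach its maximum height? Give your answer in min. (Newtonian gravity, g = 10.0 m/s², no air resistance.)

v₀ = 90.15 mph × 0.44704 = 40.3007 m/s
t_up = v₀ / g = 40.3007 / 10.0 = 4.03007 s
t_up = 4.03007 s / 60.0 = 0.06717 min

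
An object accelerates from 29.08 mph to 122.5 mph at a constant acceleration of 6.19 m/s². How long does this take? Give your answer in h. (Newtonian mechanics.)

v₀ = 29.08 mph × 0.44704 = 12.9999 m/s
v = 122.5 mph × 0.44704 = 54.7624 m/s
t = (v - v₀) / a = (54.7624 - 12.9999) / 6.19 = 6.74677 s
t = 6.74677 s / 3600.0 = 0.001874 h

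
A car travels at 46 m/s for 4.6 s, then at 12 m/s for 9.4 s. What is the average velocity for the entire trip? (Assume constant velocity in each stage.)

d₁ = v₁t₁ = 46 × 4.6 = 211.6 m
d₂ = v₂t₂ = 12 × 9.4 = 112.8 m
d_total = 324.4 m, t_total = 14.0 s
v_avg = d_total/t_total = 324.4/14.0 = 23.17 m/s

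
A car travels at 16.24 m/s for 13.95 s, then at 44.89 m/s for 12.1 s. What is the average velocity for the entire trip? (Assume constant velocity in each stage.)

d₁ = v₁t₁ = 16.24 × 13.95 = 226.548 m
d₂ = v₂t₂ = 44.89 × 12.1 = 543.169 m
d_total = 769.717 m, t_total = 26.05 s
v_avg = d_total/t_total = 769.717/26.05 = 29.55 m/s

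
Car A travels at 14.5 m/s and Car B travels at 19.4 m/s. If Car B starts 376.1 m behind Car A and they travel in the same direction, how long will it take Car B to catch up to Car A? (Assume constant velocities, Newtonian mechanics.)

Relative speed: v_rel = 19.4 - 14.5 = 4.9 m/s
Time to catch: t = d₀/v_rel = 376.1/4.9 = 76.76 s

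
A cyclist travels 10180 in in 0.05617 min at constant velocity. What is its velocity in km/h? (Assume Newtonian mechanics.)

d = 10180 in × 0.0254 = 258.572 m
t = 0.05617 min × 60.0 = 3.3702 s
v = d / t = 258.572 / 3.3702 = 76.723 m/s
v = 76.723 m/s / 0.2777777777777778 = 276.2 km/h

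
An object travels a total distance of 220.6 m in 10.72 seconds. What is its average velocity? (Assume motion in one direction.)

v_avg = Δd / Δt = 220.6 / 10.72 = 20.58 m/s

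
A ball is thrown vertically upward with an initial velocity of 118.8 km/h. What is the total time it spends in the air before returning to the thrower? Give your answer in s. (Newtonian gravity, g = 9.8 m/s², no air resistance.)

v₀ = 118.8 km/h × 0.2777777777777778 = 33.0 m/s
t_total = 2 × v₀ / g = 2 × 33.0 / 9.8 = 6.735 s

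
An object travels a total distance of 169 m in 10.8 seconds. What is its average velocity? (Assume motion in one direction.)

v_avg = Δd / Δt = 169 / 10.8 = 15.65 m/s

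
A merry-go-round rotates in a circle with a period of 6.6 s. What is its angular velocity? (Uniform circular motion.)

ω = 2π/T = 2π/6.6 = 0.952 rad/s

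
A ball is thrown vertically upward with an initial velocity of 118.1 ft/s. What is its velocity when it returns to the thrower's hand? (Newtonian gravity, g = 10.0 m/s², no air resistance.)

By conservation of energy (no air resistance), the ball returns to the throw height with the same speed as launch, but directed downward.
|v_ground| = v₀ = 118.1 ft/s
v_ground = 118.1 ft/s (downward)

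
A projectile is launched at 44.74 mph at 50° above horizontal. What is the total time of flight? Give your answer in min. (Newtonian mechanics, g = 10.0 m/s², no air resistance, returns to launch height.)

v₀ = 44.74 mph × 0.44704 = 20.0006 m/s
T = 2 × v₀ × sin(θ) / g = 2 × 20.0006 × sin(50°) / 10.0 = 2 × 20.0006 × 0.766044 / 10.0 = 3.06427 s
T = 3.06427 s / 60.0 = 0.05107 min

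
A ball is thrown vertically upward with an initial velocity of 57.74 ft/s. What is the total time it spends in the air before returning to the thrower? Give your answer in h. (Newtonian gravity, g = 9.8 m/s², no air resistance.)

v₀ = 57.74 ft/s × 0.3048 = 17.5992 m/s
t_total = 2 × v₀ / g = 2 × 17.5992 / 9.8 = 3.59167 s
t_total = 3.59167 s / 3600.0 = 0.0009977 h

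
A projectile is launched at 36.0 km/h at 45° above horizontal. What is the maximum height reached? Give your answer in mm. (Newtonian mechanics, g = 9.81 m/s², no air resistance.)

v₀ = 36.0 km/h × 0.2777777777777778 = 10.0 m/s
H = v₀² × sin²(θ) / (2g) = 10.0² × sin(45°)² / (2 × 9.81) = 100.0 × 0.5 / 19.62 = 2.54842 m
H = 2.54842 m / 0.001 = 2548 mm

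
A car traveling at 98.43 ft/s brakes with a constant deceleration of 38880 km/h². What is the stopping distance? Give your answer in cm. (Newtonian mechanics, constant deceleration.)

v₀ = 98.43 ft/s × 0.3048 = 30.0015 m/s
a = 38880 km/h² × 7.716049382716049e-05 = 3.0 m/s²
d = v₀² / (2a) = 30.0015² / (2 × 3.0) = 900.09 / 6.0 = 150.015 m
d = 150.015 m / 0.01 = 15000 cm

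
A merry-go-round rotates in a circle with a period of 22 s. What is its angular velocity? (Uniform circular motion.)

ω = 2π/T = 2π/22 = 0.2856 rad/s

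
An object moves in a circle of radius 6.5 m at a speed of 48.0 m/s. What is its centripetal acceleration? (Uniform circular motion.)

a_c = v²/r = 48.0²/6.5 = 2304.0/6.5 = 354.46 m/s²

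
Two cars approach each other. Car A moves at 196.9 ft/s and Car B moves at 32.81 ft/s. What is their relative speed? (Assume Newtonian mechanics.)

v_rel = v_A + v_B = 196.9 + 32.81 = 229.71 ft/s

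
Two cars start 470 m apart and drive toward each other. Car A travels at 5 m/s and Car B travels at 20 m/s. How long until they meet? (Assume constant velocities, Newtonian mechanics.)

Combined speed: v_combined = 5 + 20 = 25 m/s
Time to meet: t = d/v_combined = 470/25 = 18.8 s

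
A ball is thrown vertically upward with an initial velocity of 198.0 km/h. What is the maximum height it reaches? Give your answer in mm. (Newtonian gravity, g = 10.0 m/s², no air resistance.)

v₀ = 198.0 km/h × 0.2777777777777778 = 55.0 m/s
h_max = v₀² / (2g) = 55.0² / (2 × 10.0) = 3025.0 / 20.0 = 151.25 m
h_max = 151.25 m / 0.001 = 151200 mm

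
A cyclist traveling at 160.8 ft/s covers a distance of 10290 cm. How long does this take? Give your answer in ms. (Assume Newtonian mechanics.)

d = 10290 cm × 0.01 = 102.9 m
v = 160.8 ft/s × 0.3048 = 49.0118 m/s
t = d / v = 102.9 / 49.0118 = 2.09949 s
t = 2.09949 s / 0.001 = 2099 ms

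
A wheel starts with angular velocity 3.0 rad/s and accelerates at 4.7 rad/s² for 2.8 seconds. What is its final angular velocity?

ω = ω₀ + αt = 3.0 + 4.7 × 2.8 = 16.16 rad/s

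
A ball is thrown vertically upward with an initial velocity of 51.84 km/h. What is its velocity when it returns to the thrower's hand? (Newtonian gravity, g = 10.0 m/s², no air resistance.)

By conservation of energy (no air resistance), the ball returns to the throw height with the same speed as launch, but directed downward.
|v_ground| = v₀ = 51.84 km/h
v_ground = 51.84 km/h (downward)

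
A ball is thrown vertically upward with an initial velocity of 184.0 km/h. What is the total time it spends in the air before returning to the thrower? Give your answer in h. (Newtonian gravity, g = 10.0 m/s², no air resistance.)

v₀ = 184.0 km/h × 0.2777777777777778 = 51.1111 m/s
t_total = 2 × v₀ / g = 2 × 51.1111 / 10.0 = 10.2222 s
t_total = 10.2222 s / 3600.0 = 0.00284 h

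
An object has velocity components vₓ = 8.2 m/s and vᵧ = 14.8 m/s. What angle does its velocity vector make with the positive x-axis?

θ = arctan(vᵧ/vₓ) = arctan(14.8/8.2) = 61.01°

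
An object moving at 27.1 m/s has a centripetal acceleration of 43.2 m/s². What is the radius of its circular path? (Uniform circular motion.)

r = v²/a_c = 27.1²/43.2 = 17.0 m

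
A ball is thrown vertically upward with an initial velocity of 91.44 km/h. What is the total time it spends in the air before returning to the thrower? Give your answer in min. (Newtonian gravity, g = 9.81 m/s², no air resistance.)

v₀ = 91.44 km/h × 0.2777777777777778 = 25.4 m/s
t_total = 2 × v₀ / g = 2 × 25.4 / 9.81 = 5.17839 s
t_total = 5.17839 s / 60.0 = 0.08631 min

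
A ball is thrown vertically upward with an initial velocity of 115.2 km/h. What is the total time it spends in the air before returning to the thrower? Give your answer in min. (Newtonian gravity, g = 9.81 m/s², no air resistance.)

v₀ = 115.2 km/h × 0.2777777777777778 = 32.0 m/s
t_total = 2 × v₀ / g = 2 × 32.0 / 9.81 = 6.52396 s
t_total = 6.52396 s / 60.0 = 0.1087 min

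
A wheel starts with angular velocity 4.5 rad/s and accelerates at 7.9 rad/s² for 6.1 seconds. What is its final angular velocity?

ω = ω₀ + αt = 4.5 + 7.9 × 6.1 = 52.69 rad/s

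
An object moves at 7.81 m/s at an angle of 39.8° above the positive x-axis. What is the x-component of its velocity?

vₓ = v cos(θ) = 7.81 × cos(39.8°) = 6.0 m/s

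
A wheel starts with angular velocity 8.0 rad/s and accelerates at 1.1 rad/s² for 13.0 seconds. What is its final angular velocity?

ω = ω₀ + αt = 8.0 + 1.1 × 13.0 = 22.3 rad/s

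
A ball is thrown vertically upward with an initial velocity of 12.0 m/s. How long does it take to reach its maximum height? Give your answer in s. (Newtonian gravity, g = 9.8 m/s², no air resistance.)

t_up = v₀ / g = 12.0 / 9.8 = 1.224 s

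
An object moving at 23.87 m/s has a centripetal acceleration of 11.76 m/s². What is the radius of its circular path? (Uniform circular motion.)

r = v²/a_c = 23.87²/11.76 = 48.45 m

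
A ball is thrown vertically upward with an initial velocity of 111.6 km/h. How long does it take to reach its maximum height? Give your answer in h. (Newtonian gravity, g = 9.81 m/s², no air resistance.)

v₀ = 111.6 km/h × 0.2777777777777778 = 31.0 m/s
t_up = v₀ / g = 31.0 / 9.81 = 3.16004 s
t_up = 3.16004 s / 3600.0 = 0.0008778 h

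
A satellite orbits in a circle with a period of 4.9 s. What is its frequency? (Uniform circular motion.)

f = 1/T = 1/4.9 = 0.2041 Hz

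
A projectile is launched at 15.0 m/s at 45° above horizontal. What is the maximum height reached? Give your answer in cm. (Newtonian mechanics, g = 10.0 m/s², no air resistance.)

H = v₀² × sin²(θ) / (2g) = 15.0² × sin(45°)² / (2 × 10.0) = 225.0 × 0.5 / 20.0 = 5.625 m
H = 5.625 m / 0.01 = 562.5 cm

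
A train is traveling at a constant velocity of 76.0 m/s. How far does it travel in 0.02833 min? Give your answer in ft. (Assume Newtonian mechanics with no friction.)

t = 0.02833 min × 60.0 = 1.6998 s
d = v × t = 76.0 × 1.6998 = 129.185 m
d = 129.185 m / 0.3048 = 423.8 ft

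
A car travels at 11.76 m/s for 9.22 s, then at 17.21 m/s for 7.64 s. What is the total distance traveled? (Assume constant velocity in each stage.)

d₁ = v₁t₁ = 11.76 × 9.22 = 108.4272 m
d₂ = v₂t₂ = 17.21 × 7.64 = 131.4844 m
d_total = 108.4272 + 131.4844 = 239.91 m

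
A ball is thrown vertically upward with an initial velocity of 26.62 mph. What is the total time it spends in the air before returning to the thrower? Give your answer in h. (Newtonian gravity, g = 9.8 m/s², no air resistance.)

v₀ = 26.62 mph × 0.44704 = 11.9002 m/s
t_total = 2 × v₀ / g = 2 × 11.9002 / 9.8 = 2.42861 s
t_total = 2.42861 s / 3600.0 = 0.0006746 h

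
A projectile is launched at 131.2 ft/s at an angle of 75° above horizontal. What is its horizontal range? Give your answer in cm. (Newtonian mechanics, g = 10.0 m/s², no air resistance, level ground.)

v₀ = 131.2 ft/s × 0.3048 = 39.9898 m/s
R = v₀² × sin(2θ) / g = 39.9898² × sin(2 × 75°) / 10.0 = 1599.18 × 0.5 / 10.0 = 79.959 m
R = 79.959 m / 0.01 = 7996 cm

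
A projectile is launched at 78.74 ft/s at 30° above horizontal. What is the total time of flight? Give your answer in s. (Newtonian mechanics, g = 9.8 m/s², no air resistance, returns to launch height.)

v₀ = 78.74 ft/s × 0.3048 = 24.0 m/s
T = 2 × v₀ × sin(θ) / g = 2 × 24.0 × sin(30°) / 9.8 = 2 × 24.0 × 0.5 / 9.8 = 2.449 s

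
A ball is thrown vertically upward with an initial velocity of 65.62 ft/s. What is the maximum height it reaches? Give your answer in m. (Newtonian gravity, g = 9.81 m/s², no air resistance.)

v₀ = 65.62 ft/s × 0.3048 = 20.001 m/s
h_max = v₀² / (2g) = 20.001² / (2 × 9.81) = 400.04 / 19.62 = 20.39 m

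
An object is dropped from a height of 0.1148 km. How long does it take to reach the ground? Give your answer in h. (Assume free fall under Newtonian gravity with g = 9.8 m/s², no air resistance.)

h = 0.1148 km × 1000.0 = 114.8 m
t = √(2h/g) = √(2 × 114.8 / 9.8) = 4.84031 s
t = 4.84031 s / 3600.0 = 0.001345 h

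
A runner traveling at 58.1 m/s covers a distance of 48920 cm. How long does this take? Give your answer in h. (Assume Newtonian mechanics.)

d = 48920 cm × 0.01 = 489.2 m
t = d / v = 489.2 / 58.1 = 8.41997 s
t = 8.41997 s / 3600.0 = 0.002339 h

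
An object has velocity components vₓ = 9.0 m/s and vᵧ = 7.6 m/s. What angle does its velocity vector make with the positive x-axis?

θ = arctan(vᵧ/vₓ) = arctan(7.6/9.0) = 40.18°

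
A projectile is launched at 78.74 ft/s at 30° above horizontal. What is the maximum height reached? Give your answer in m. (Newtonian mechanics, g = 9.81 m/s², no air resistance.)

v₀ = 78.74 ft/s × 0.3048 = 24.0 m/s
H = v₀² × sin²(θ) / (2g) = 24.0² × sin(30°)² / (2 × 9.81) = 576.0 × 0.25 / 19.62 = 7.339 m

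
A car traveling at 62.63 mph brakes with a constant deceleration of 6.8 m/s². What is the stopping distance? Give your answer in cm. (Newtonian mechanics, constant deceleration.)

v₀ = 62.63 mph × 0.44704 = 27.9981 m/s
d = v₀² / (2a) = 27.9981² / (2 × 6.8) = 783.894 / 13.6 = 57.6393 m
d = 57.6393 m / 0.01 = 5764 cm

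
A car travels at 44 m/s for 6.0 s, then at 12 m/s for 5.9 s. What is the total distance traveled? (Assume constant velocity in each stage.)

d₁ = v₁t₁ = 44 × 6.0 = 264.0 m
d₂ = v₂t₂ = 12 × 5.9 = 70.8 m
d_total = 264.0 + 70.8 = 334.8 m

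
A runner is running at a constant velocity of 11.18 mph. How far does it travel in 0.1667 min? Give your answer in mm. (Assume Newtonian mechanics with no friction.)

v = 11.18 mph × 0.44704 = 4.99791 m/s
t = 0.1667 min × 60.0 = 10.002 s
d = v × t = 4.99791 × 10.002 = 49.9891 m
d = 49.9891 m / 0.001 = 49990 mm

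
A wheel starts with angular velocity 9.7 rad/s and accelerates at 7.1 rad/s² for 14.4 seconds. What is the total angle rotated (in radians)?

θ = ω₀t + ½αt² = 9.7×14.4 + ½×7.1×14.4² = 875.81 rad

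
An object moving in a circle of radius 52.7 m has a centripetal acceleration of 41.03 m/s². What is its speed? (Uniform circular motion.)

v = √(a_c × r) = √(41.03 × 52.7) = 46.5 m/s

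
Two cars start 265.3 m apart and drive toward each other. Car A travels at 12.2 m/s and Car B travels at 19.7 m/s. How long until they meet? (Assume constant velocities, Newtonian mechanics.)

Combined speed: v_combined = 12.2 + 19.7 = 31.9 m/s
Time to meet: t = d/v_combined = 265.3/31.9 = 8.32 s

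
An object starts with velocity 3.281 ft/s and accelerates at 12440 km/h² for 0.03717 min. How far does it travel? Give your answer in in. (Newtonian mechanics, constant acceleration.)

v₀ = 3.281 ft/s × 0.3048 = 1.00005 m/s
a = 12440 km/h² × 7.716049382716049e-05 = 0.959877 m/s²
t = 0.03717 min × 60.0 = 2.2302 s
d = v₀ × t + ½ × a × t² = 1.00005 × 2.2302 + 0.5 × 0.959877 × 2.2302² = 4.61743 m
d = 4.61743 m / 0.0254 = 181.8 in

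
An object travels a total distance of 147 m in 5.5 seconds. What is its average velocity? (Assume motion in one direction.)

v_avg = Δd / Δt = 147 / 5.5 = 26.73 m/s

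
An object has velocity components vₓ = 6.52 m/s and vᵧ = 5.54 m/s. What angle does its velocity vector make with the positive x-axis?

θ = arctan(vᵧ/vₓ) = arctan(5.54/6.52) = 40.35°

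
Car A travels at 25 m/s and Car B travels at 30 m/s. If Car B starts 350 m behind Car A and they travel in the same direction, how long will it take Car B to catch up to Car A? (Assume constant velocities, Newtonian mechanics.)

Relative speed: v_rel = 30 - 25 = 5 m/s
Time to catch: t = d₀/v_rel = 350/5 = 70.0 s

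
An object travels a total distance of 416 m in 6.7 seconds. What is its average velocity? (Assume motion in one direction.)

v_avg = Δd / Δt = 416 / 6.7 = 62.09 m/s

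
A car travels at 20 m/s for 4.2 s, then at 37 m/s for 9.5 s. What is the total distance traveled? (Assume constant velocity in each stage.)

d₁ = v₁t₁ = 20 × 4.2 = 84.0 m
d₂ = v₂t₂ = 37 × 9.5 = 351.5 m
d_total = 84.0 + 351.5 = 435.5 m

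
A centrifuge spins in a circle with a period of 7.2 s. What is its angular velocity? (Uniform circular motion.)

ω = 2π/T = 2π/7.2 = 0.8727 rad/s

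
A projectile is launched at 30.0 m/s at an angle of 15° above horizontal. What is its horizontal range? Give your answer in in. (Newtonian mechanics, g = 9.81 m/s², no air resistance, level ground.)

R = v₀² × sin(2θ) / g = 30.0² × sin(2 × 15°) / 9.81 = 900.0 × 0.5 / 9.81 = 45.8716 m
R = 45.8716 m / 0.0254 = 1806 in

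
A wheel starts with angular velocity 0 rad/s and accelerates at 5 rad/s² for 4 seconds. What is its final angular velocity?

ω = ω₀ + αt = 0 + 5 × 4 = 20 rad/s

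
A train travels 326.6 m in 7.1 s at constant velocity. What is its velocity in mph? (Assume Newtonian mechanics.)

v = d / t = 326.6 / 7.1 = 46.0 m/s
v = 46.0 m/s / 0.44704 = 102.9 mph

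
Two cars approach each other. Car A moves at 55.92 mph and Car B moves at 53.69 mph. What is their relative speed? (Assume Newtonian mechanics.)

v_rel = v_A + v_B = 55.92 + 53.69 = 109.61 mph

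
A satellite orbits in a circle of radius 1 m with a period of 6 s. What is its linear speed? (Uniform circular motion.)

v = 2πr/T = 2π×1/6 = 1.05 m/s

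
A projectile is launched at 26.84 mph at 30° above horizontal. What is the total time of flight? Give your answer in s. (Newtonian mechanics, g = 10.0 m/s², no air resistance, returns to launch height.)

v₀ = 26.84 mph × 0.44704 = 11.9986 m/s
T = 2 × v₀ × sin(θ) / g = 2 × 11.9986 × sin(30°) / 10.0 = 2 × 11.9986 × 0.5 / 10.0 = 1.2 s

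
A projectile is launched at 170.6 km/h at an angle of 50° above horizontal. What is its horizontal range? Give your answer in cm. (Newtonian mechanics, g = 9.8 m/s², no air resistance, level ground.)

v₀ = 170.6 km/h × 0.2777777777777778 = 47.3889 m/s
R = v₀² × sin(2θ) / g = 47.3889² × sin(2 × 50°) / 9.8 = 2245.71 × 0.984808 / 9.8 = 225.673 m
R = 225.673 m / 0.01 = 22570 cm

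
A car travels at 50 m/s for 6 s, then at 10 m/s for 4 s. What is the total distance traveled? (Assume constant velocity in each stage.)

d₁ = v₁t₁ = 50 × 6 = 300 m
d₂ = v₂t₂ = 10 × 4 = 40 m
d_total = 300 + 40 = 340 m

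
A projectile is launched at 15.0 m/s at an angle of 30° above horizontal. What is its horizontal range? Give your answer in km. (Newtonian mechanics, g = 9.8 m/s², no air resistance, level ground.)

R = v₀² × sin(2θ) / g = 15.0² × sin(2 × 30°) / 9.8 = 225.0 × 0.866025 / 9.8 = 19.8832 m
R = 19.8832 m / 1000.0 = 0.01988 km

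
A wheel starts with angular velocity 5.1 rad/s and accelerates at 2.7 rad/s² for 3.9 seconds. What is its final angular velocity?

ω = ω₀ + αt = 5.1 + 2.7 × 3.9 = 15.63 rad/s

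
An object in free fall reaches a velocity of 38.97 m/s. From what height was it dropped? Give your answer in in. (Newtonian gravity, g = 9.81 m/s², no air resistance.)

h = v² / (2g) = 38.97² / (2 × 9.81) = 77.4037 m
h = 77.4037 m / 0.0254 = 3047 in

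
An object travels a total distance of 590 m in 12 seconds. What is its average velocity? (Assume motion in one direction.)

v_avg = Δd / Δt = 590 / 12 = 49.17 m/s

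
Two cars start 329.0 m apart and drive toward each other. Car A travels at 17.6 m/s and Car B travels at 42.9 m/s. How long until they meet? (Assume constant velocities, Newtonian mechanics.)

Combined speed: v_combined = 17.6 + 42.9 = 60.5 m/s
Time to meet: t = d/v_combined = 329.0/60.5 = 5.44 s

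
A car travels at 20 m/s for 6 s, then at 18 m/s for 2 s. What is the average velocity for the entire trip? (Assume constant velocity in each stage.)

d₁ = v₁t₁ = 20 × 6 = 120 m
d₂ = v₂t₂ = 18 × 2 = 36 m
d_total = 156 m, t_total = 8 s
v_avg = d_total/t_total = 156/8 = 19.5 m/s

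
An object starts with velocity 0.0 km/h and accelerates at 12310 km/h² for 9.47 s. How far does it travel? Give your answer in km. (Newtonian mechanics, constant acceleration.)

v₀ = 0.0 km/h × 0.2777777777777778 = 0.0 m/s
a = 12310 km/h² × 7.716049382716049e-05 = 0.949846 m/s²
d = v₀ × t + ½ × a × t² = 0.0 × 9.47 + 0.5 × 0.949846 × 9.47² = 42.5915 m
d = 42.5915 m / 1000.0 = 0.04259 km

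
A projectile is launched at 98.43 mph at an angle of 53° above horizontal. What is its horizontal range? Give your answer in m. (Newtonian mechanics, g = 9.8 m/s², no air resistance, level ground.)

v₀ = 98.43 mph × 0.44704 = 44.0021 m/s
R = v₀² × sin(2θ) / g = 44.0021² × sin(2 × 53°) / 9.8 = 1936.18 × 0.961262 / 9.8 = 189.9 m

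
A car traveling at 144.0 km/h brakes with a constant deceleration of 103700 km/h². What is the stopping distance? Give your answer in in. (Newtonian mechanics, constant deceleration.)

v₀ = 144.0 km/h × 0.2777777777777778 = 40.0 m/s
a = 103700 km/h² × 7.716049382716049e-05 = 8.00154 m/s²
d = v₀² / (2a) = 40.0² / (2 × 8.00154) = 1600.0 / 16.0031 = 99.9806 m
d = 99.9806 m / 0.0254 = 3936 in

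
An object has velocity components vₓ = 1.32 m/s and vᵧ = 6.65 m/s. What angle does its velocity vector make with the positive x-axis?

θ = arctan(vᵧ/vₓ) = arctan(6.65/1.32) = 78.77°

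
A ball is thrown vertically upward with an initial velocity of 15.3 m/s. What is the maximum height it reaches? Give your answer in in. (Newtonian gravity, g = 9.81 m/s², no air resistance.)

h_max = v₀² / (2g) = 15.3² / (2 × 9.81) = 234.09 / 19.62 = 11.9312 m
h_max = 11.9312 m / 0.0254 = 469.7 in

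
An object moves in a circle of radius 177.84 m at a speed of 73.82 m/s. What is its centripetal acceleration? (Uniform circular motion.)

a_c = v²/r = 73.82²/177.84 = 5449.3924/177.84 = 30.64 m/s²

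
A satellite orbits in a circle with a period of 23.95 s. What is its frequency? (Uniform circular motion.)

f = 1/T = 1/23.95 = 0.0418 Hz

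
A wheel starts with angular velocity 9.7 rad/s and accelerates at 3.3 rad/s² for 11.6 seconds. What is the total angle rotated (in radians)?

θ = ω₀t + ½αt² = 9.7×11.6 + ½×3.3×11.6² = 334.54 rad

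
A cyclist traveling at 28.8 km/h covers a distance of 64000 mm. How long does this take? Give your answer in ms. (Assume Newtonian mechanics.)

d = 64000 mm × 0.001 = 64.0 m
v = 28.8 km/h × 0.2777777777777778 = 8.0 m/s
t = d / v = 64.0 / 8.0 = 8.0 s
t = 8.0 s / 0.001 = 8000 ms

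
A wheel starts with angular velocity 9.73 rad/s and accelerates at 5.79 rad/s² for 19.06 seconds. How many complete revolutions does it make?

θ = ω₀t + ½αt² = 9.73×19.06 + ½×5.79×19.06² = 1237.159822 rad
Total revolutions = θ/(2π) = 1237.159822/(2π) = 196.9
Complete revolutions = ⌊196.9⌋ = 196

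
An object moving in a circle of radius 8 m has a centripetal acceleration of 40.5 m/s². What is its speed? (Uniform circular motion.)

v = √(a_c × r) = √(40.5 × 8) = 18.0 m/s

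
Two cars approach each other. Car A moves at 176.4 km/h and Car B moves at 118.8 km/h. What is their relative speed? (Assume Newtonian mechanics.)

v_rel = v_A + v_B = 176.4 + 118.8 = 295.2 km/h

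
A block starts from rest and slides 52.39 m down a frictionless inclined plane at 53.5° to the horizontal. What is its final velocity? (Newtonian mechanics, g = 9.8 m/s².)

a = g sin(θ) = 9.8 × sin(53.5°) = 7.8778 m/s²
v = √(2ad) = √(2 × 7.8778 × 52.39) = 28.73 m/s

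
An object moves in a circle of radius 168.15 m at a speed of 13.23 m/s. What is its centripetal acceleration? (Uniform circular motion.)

a_c = v²/r = 13.23²/168.15 = 175.0329/168.15 = 1.04 m/s²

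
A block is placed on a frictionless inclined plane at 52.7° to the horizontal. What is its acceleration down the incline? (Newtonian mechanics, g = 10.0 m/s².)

a = g sin(θ) = 10.0 × sin(52.7°) = 10.0 × 0.79547 = 7.95 m/s²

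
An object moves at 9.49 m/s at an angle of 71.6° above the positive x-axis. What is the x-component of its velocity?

vₓ = v cos(θ) = 9.49 × cos(71.6°) = 3.0 m/s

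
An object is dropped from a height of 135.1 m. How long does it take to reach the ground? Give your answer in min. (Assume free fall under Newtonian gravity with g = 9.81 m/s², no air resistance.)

t = √(2h/g) = √(2 × 135.1 / 9.81) = 5.24817 s
t = 5.24817 s / 60.0 = 0.08747 min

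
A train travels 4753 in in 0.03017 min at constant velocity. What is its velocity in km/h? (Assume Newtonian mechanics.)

d = 4753 in × 0.0254 = 120.726 m
t = 0.03017 min × 60.0 = 1.8102 s
v = d / t = 120.726 / 1.8102 = 66.6921 m/s
v = 66.6921 m/s / 0.2777777777777778 = 240.1 km/h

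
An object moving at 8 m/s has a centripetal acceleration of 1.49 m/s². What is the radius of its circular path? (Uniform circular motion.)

r = v²/a_c = 8²/1.49 = 42.95 m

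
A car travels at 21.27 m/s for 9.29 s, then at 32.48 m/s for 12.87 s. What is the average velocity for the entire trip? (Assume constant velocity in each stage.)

d₁ = v₁t₁ = 21.27 × 9.29 = 197.5983 m
d₂ = v₂t₂ = 32.48 × 12.87 = 418.0176 m
d_total = 615.6159 m, t_total = 22.16 s
v_avg = d_total/t_total = 615.6159/22.16 = 27.78 m/s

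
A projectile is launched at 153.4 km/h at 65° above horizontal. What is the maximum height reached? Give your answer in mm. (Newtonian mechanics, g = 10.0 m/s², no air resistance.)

v₀ = 153.4 km/h × 0.2777777777777778 = 42.6111 m/s
H = v₀² × sin²(θ) / (2g) = 42.6111² × sin(65°)² / (2 × 10.0) = 1815.71 × 0.821394 / 20.0 = 74.5707 m
H = 74.5707 m / 0.001 = 74570 mm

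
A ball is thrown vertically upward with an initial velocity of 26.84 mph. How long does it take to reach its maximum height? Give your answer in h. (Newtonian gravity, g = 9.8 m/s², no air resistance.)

v₀ = 26.84 mph × 0.44704 = 11.9986 m/s
t_up = v₀ / g = 11.9986 / 9.8 = 1.22435 s
t_up = 1.22435 s / 3600.0 = 0.0003401 h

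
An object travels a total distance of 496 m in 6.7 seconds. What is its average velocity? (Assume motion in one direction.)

v_avg = Δd / Δt = 496 / 6.7 = 74.03 m/s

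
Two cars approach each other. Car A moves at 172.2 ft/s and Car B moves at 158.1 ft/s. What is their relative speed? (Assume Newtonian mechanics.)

v_rel = v_A + v_B = 172.2 + 158.1 = 330.3 ft/s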